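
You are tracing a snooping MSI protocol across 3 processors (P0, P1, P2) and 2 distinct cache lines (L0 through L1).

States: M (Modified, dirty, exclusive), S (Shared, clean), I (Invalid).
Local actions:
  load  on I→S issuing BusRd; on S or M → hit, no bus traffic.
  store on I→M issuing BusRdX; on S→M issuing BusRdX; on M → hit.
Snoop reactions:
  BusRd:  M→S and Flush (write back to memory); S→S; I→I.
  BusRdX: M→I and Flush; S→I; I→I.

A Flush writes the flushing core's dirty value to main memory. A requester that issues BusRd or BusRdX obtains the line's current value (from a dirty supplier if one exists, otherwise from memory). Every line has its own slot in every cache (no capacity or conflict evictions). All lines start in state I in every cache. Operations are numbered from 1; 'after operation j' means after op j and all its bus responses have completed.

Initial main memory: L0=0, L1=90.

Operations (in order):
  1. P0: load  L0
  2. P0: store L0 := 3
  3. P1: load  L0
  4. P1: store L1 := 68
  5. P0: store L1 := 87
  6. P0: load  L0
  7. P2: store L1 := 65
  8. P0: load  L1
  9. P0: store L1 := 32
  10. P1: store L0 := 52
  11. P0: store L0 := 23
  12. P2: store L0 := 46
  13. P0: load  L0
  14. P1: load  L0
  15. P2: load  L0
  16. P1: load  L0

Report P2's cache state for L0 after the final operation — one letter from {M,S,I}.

  op1 P0: load  L0 → S/I/I on L0; bus BusRd; mem=0
  op2 P0: store L0 := 3 → M/I/I on L0; bus BusRdX; mem=0
  op3 P1: load  L0 → S/S/I on L0; bus BusRd Flush; mem=3
  op4 P1: store L1 := 68 → I/M/I on L1; bus BusRdX; mem=90
  op5 P0: store L1 := 87 → M/I/I on L1; bus BusRdX Flush; mem=68
  op6 P0: load  L0 → S/S/I on L0; bus (none); mem=3
  op7 P2: store L1 := 65 → I/I/M on L1; bus BusRdX Flush; mem=87
  op8 P0: load  L1 → S/I/S on L1; bus BusRd Flush; mem=65
  op9 P0: store L1 := 32 → M/I/I on L1; bus BusRdX; mem=65
  op10 P1: store L0 := 52 → I/M/I on L0; bus BusRdX; mem=3
  op11 P0: store L0 := 23 → M/I/I on L0; bus BusRdX Flush; mem=52
  op12 P2: store L0 := 46 → I/I/M on L0; bus BusRdX Flush; mem=23
  op13 P0: load  L0 → S/I/S on L0; bus BusRd Flush; mem=46
  op14 P1: load  L0 → S/S/S on L0; bus BusRd; mem=46
  op15 P2: load  L0 → S/S/S on L0; bus (none); mem=46
  op16 P1: load  L0 → S/S/S on L0; bus (none); mem=46

state = S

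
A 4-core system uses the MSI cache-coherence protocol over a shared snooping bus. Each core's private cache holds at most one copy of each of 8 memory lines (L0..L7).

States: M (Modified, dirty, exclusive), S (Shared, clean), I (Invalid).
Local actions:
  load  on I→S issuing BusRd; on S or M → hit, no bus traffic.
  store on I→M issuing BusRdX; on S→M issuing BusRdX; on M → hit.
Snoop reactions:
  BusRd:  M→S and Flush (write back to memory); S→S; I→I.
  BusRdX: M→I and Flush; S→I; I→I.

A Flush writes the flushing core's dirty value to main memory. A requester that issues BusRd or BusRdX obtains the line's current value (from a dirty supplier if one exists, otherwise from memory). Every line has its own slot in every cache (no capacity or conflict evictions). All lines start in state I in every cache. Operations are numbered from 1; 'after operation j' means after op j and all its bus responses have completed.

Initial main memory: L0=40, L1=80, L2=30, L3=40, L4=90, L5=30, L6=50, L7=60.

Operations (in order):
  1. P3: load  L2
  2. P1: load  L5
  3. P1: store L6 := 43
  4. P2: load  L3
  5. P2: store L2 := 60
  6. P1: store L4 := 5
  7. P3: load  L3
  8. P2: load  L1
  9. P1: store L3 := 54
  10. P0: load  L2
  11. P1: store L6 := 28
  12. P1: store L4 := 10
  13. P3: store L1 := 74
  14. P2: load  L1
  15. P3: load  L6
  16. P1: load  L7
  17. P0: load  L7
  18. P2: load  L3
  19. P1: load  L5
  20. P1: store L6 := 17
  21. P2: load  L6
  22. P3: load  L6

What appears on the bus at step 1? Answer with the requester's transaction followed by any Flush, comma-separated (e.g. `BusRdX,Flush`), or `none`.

[1] P3: load  L2 | P0:I, P1:I, P2:I, P3:S(30) | bus: BusRd
[2] P1: load  L5 | P0:I, P1:S(30), P2:I, P3:I | bus: BusRd
[3] P1: store L6 := 43 | P0:I, P1:M(43), P2:I, P3:I | bus: BusRdX
[4] P2: load  L3 | P0:I, P1:I, P2:S(40), P3:I | bus: BusRd
[5] P2: store L2 := 60 | P0:I, P1:I, P2:M(60), P3:I | bus: BusRdX
[6] P1: store L4 := 5 | P0:I, P1:M(5), P2:I, P3:I | bus: BusRdX
[7] P3: load  L3 | P0:I, P1:I, P2:S(40), P3:S(40) | bus: BusRd
[8] P2: load  L1 | P0:I, P1:I, P2:S(80), P3:I | bus: BusRd
[9] P1: store L3 := 54 | P0:I, P1:M(54), P2:I, P3:I | bus: BusRdX
[10] P0: load  L2 | P0:S(60), P1:I, P2:S(60), P3:I | bus: BusRd,Flush
[11] P1: store L6 := 28 | P0:I, P1:M(28), P2:I, P3:I | bus: none
[12] P1: store L4 := 10 | P0:I, P1:M(10), P2:I, P3:I | bus: none
[13] P3: store L1 := 74 | P0:I, P1:I, P2:I, P3:M(74) | bus: BusRdX
[14] P2: load  L1 | P0:I, P1:I, P2:S(74), P3:S(74) | bus: BusRd,Flush
[15] P3: load  L6 | P0:I, P1:S(28), P2:I, P3:S(28) | bus: BusRd,Flush
[16] P1: load  L7 | P0:I, P1:S(60), P2:I, P3:I | bus: BusRd
[17] P0: load  L7 | P0:S(60), P1:S(60), P2:I, P3:I | bus: BusRd
[18] P2: load  L3 | P0:I, P1:S(54), P2:S(54), P3:I | bus: BusRd,Flush
[19] P1: load  L5 | P0:I, P1:S(30), P2:I, P3:I | bus: none
[20] P1: store L6 := 17 | P0:I, P1:M(17), P2:I, P3:I | bus: BusRdX
[21] P2: load  L6 | P0:I, P1:S(17), P2:S(17), P3:I | bus: BusRd,Flush
[22] P3: load  L6 | P0:I, P1:S(17), P2:S(17), P3:S(17) | bus: BusRd

bus = BusRd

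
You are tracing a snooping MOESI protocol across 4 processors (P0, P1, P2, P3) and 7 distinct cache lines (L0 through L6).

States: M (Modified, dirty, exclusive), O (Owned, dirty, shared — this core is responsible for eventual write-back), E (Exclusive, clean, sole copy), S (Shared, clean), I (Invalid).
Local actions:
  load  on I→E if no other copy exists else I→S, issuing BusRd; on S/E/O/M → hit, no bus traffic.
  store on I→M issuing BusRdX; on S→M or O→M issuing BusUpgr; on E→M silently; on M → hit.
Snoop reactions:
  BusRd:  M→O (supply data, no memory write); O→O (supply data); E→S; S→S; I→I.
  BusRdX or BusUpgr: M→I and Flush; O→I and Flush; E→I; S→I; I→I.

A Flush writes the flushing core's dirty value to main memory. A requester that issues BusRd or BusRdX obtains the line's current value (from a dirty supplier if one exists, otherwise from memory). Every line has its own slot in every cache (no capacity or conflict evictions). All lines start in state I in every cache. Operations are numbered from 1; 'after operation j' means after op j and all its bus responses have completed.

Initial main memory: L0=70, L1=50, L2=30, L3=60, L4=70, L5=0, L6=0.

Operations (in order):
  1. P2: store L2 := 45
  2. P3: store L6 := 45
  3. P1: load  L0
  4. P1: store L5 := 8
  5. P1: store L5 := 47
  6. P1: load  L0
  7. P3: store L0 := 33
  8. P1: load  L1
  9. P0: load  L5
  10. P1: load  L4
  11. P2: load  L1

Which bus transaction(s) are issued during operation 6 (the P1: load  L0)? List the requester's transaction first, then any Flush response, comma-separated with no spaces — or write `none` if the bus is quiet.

bus = none

  op1 P2: store L2 := 45 → I/I/M/I on L2; bus BusRdX; mem=30
  op2 P3: store L6 := 45 → I/I/I/M on L6; bus BusRdX; mem=0
  op3 P1: load  L0 → I/E/I/I on L0; bus BusRd; mem=70
  op4 P1: store L5 := 8 → I/M/I/I on L5; bus BusRdX; mem=0
  op5 P1: store L5 := 47 → I/M/I/I on L5; bus (none); mem=0
  op6 P1: load  L0 → I/E/I/I on L0; bus (none); mem=70
  op7 P3: store L0 := 33 → I/I/I/M on L0; bus BusRdX; mem=70
  op8 P1: load  L1 → I/E/I/I on L1; bus BusRd; mem=50
  op9 P0: load  L5 → S/O/I/I on L5; bus BusRd; mem=0
  op10 P1: load  L4 → I/E/I/I on L4; bus BusRd; mem=70
  op11 P2: load  L1 → I/S/S/I on L1; bus BusRd; mem=50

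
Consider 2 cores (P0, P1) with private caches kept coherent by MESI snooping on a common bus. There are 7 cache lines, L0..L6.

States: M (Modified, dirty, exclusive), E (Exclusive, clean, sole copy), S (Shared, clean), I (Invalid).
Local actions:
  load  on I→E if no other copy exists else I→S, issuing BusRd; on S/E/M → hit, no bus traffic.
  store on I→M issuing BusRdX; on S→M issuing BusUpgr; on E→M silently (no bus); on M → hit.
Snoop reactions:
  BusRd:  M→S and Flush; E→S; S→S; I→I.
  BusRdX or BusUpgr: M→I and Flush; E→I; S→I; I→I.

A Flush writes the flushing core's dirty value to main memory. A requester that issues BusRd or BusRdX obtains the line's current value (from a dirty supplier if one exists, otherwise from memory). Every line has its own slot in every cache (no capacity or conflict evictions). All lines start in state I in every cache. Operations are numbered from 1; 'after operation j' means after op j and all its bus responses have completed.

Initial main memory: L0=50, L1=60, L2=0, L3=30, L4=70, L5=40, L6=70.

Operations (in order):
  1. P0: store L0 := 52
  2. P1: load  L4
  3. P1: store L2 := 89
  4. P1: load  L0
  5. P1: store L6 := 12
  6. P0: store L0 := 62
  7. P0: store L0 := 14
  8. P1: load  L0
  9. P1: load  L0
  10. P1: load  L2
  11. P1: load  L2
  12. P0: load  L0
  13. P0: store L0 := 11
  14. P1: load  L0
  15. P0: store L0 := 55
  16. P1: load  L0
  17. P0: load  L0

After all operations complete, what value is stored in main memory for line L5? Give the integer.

memory[L5] = 40

step 1: P0: store L0 := 52  ⟶  MI  (L0)  txn=BusRdX  M[L0]=50
step 2: P1: load  L4  ⟶  IE  (L4)  txn=BusRd  M[L4]=70
step 3: P1: store L2 := 89  ⟶  IM  (L2)  txn=BusRdX  M[L2]=0
step 4: P1: load  L0  ⟶  SS  (L0)  txn=BusRd+Flush  M[L0]=52
step 5: P1: store L6 := 12  ⟶  IM  (L6)  txn=BusRdX  M[L6]=70
step 6: P0: store L0 := 62  ⟶  MI  (L0)  txn=BusUpgr  M[L0]=52
step 7: P0: store L0 := 14  ⟶  MI  (L0)  txn=∅  M[L0]=52
step 8: P1: load  L0  ⟶  SS  (L0)  txn=BusRd+Flush  M[L0]=14
step 9: P1: load  L0  ⟶  SS  (L0)  txn=∅  M[L0]=14
step 10: P1: load  L2  ⟶  IM  (L2)  txn=∅  M[L2]=0
step 11: P1: load  L2  ⟶  IM  (L2)  txn=∅  M[L2]=0
step 12: P0: load  L0  ⟶  SS  (L0)  txn=∅  M[L0]=14
step 13: P0: store L0 := 11  ⟶  MI  (L0)  txn=BusUpgr  M[L0]=14
step 14: P1: load  L0  ⟶  SS  (L0)  txn=BusRd+Flush  M[L0]=11
step 15: P0: store L0 := 55  ⟶  MI  (L0)  txn=BusUpgr  M[L0]=11
step 16: P1: load  L0  ⟶  SS  (L0)  txn=BusRd+Flush  M[L0]=55
step 17: P0: load  L0  ⟶  SS  (L0)  txn=∅  M[L0]=55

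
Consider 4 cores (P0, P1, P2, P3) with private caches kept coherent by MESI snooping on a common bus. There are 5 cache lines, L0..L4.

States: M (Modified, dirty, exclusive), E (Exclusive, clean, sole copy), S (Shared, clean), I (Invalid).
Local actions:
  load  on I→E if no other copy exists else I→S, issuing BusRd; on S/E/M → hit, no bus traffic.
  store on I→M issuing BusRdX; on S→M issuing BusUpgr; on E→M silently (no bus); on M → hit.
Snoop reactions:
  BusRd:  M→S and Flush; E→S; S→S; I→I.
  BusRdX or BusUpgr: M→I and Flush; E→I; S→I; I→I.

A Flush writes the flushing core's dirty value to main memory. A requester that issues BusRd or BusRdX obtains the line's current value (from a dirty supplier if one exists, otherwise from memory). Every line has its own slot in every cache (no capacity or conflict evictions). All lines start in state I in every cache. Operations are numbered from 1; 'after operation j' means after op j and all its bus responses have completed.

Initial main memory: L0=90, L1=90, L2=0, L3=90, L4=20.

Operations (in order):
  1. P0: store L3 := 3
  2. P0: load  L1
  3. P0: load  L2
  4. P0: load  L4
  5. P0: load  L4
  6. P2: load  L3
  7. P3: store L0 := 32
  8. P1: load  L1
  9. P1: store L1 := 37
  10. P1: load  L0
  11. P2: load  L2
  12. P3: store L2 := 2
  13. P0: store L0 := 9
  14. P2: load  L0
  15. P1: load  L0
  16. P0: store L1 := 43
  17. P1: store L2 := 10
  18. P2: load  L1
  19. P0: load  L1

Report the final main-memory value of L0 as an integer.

memory[L0] = 9

1. P0: store L3 := 3  bus=[BusRdX]  L3: P0=M P1=I P2=I P3=I  mem[L3]=90
2. P0: load  L1  bus=[BusRd]  L1: P0=E P1=I P2=I P3=I  mem[L1]=90
3. P0: load  L2  bus=[BusRd]  L2: P0=E P1=I P2=I P3=I  mem[L2]=0
4. P0: load  L4  bus=[BusRd]  L4: P0=E P1=I P2=I P3=I  mem[L4]=20
5. P0: load  L4  bus=[-]  L4: P0=E P1=I P2=I P3=I  mem[L4]=20
6. P2: load  L3  bus=[BusRd,Flush]  L3: P0=S P1=I P2=S P3=I  mem[L3]=3
7. P3: store L0 := 32  bus=[BusRdX]  L0: P0=I P1=I P2=I P3=M  mem[L0]=90
8. P1: load  L1  bus=[BusRd]  L1: P0=S P1=S P2=I P3=I  mem[L1]=90
9. P1: store L1 := 37  bus=[BusUpgr]  L1: P0=I P1=M P2=I P3=I  mem[L1]=90
10. P1: load  L0  bus=[BusRd,Flush]  L0: P0=I P1=S P2=I P3=S  mem[L0]=32
11. P2: load  L2  bus=[BusRd]  L2: P0=S P1=I P2=S P3=I  mem[L2]=0
12. P3: store L2 := 2  bus=[BusRdX]  L2: P0=I P1=I P2=I P3=M  mem[L2]=0
13. P0: store L0 := 9  bus=[BusRdX]  L0: P0=M P1=I P2=I P3=I  mem[L0]=32
14. P2: load  L0  bus=[BusRd,Flush]  L0: P0=S P1=I P2=S P3=I  mem[L0]=9
15. P1: load  L0  bus=[BusRd]  L0: P0=S P1=S P2=S P3=I  mem[L0]=9
16. P0: store L1 := 43  bus=[BusRdX,Flush]  L1: P0=M P1=I P2=I P3=I  mem[L1]=37
17. P1: store L2 := 10  bus=[BusRdX,Flush]  L2: P0=I P1=M P2=I P3=I  mem[L2]=2
18. P2: load  L1  bus=[BusRd,Flush]  L1: P0=S P1=I P2=S P3=I  mem[L1]=43
19. P0: load  L1  bus=[-]  L1: P0=S P1=I P2=S P3=I  mem[L1]=43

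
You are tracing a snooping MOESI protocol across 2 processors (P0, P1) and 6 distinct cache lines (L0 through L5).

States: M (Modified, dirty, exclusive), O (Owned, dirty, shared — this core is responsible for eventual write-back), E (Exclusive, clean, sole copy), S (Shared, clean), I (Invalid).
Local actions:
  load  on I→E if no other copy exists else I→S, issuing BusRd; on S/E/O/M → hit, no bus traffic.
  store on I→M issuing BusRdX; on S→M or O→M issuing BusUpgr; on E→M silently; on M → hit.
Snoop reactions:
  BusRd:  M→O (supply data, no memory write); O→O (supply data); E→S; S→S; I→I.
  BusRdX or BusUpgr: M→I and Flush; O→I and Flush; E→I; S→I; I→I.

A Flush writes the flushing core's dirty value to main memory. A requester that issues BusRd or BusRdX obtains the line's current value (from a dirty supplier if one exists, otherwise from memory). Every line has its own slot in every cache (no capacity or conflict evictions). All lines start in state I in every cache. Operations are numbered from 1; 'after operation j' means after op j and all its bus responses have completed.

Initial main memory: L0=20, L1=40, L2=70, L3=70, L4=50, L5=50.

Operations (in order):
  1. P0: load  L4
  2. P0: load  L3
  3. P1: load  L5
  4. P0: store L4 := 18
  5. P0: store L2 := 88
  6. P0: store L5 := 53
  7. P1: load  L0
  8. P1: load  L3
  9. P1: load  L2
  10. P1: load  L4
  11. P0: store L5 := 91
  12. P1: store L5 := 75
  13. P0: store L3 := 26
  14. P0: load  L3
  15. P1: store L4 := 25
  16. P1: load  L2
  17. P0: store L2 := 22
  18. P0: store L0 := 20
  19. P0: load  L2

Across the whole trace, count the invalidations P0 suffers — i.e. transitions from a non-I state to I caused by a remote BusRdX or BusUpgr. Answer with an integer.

1. P0: load  L4  bus=[BusRd]  L4: P0=E P1=I  mem[L4]=50
2. P0: load  L3  bus=[BusRd]  L3: P0=E P1=I  mem[L3]=70
3. P1: load  L5  bus=[BusRd]  L5: P0=I P1=E  mem[L5]=50
4. P0: store L4 := 18  bus=[-]  L4: P0=M P1=I  mem[L4]=50
5. P0: store L2 := 88  bus=[BusRdX]  L2: P0=M P1=I  mem[L2]=70
6. P0: store L5 := 53  bus=[BusRdX]  L5: P0=M P1=I  mem[L5]=50
7. P1: load  L0  bus=[BusRd]  L0: P0=I P1=E  mem[L0]=20
8. P1: load  L3  bus=[BusRd]  L3: P0=S P1=S  mem[L3]=70
9. P1: load  L2  bus=[BusRd]  L2: P0=O P1=S  mem[L2]=70
10. P1: load  L4  bus=[BusRd]  L4: P0=O P1=S  mem[L4]=50
11. P0: store L5 := 91  bus=[-]  L5: P0=M P1=I  mem[L5]=50
12. P1: store L5 := 75  bus=[BusRdX,Flush]  L5: P0=I P1=M  mem[L5]=91
13. P0: store L3 := 26  bus=[BusUpgr]  L3: P0=M P1=I  mem[L3]=70
14. P0: load  L3  bus=[-]  L3: P0=M P1=I  mem[L3]=70
15. P1: store L4 := 25  bus=[BusUpgr,Flush]  L4: P0=I P1=M  mem[L4]=18
16. P1: load  L2  bus=[-]  L2: P0=O P1=S  mem[L2]=70
17. P0: store L2 := 22  bus=[BusUpgr]  L2: P0=M P1=I  mem[L2]=70
18. P0: store L0 := 20  bus=[BusRdX]  L0: P0=M P1=I  mem[L0]=20
19. P0: load  L2  bus=[-]  L2: P0=M P1=I  mem[L2]=70

invalidations = 2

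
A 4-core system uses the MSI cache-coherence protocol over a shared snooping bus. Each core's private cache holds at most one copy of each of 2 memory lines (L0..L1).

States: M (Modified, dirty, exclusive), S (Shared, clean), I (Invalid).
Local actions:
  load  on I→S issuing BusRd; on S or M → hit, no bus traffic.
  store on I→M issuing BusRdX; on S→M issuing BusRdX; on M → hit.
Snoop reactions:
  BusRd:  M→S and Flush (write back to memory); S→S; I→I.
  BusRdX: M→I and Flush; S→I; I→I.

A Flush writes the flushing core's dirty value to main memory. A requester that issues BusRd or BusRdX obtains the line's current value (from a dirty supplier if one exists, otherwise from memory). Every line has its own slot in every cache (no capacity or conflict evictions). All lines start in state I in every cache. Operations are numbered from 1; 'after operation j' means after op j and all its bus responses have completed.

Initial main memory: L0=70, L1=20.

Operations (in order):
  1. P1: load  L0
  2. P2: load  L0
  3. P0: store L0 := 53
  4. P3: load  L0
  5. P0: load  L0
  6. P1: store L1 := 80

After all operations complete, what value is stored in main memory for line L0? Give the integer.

memory[L0] = 53

[1] P1: load  L0 | P0:I, P1:S(70), P2:I, P3:I | bus: BusRd
[2] P2: load  L0 | P0:I, P1:S(70), P2:S(70), P3:I | bus: BusRd
[3] P0: store L0 := 53 | P0:M(53), P1:I, P2:I, P3:I | bus: BusRdX
[4] P3: load  L0 | P0:S(53), P1:I, P2:I, P3:S(53) | bus: BusRd,Flush
[5] P0: load  L0 | P0:S(53), P1:I, P2:I, P3:S(53) | bus: none
[6] P1: store L1 := 80 | P0:I, P1:M(80), P2:I, P3:I | bus: BusRdX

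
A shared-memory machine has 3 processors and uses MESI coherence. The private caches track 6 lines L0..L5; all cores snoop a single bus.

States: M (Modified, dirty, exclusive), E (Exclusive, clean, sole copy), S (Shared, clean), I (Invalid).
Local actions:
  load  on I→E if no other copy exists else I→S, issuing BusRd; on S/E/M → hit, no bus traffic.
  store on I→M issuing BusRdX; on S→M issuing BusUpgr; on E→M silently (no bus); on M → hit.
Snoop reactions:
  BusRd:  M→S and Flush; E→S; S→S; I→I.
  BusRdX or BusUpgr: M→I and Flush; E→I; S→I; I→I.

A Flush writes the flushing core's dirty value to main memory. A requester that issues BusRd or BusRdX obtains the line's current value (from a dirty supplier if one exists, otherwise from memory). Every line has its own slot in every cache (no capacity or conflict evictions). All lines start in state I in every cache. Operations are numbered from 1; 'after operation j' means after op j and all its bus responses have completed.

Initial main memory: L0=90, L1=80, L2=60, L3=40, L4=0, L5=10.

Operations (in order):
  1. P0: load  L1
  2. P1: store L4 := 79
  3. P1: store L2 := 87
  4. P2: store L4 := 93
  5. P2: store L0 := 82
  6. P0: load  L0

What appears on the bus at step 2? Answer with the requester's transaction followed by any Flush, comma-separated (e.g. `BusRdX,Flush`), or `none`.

step 1: P0: load  L1  ⟶  EII  (L1)  txn=BusRd  M[L1]=80
step 2: P1: store L4 := 79  ⟶  IMI  (L4)  txn=BusRdX  M[L4]=0
step 3: P1: store L2 := 87  ⟶  IMI  (L2)  txn=BusRdX  M[L2]=60
step 4: P2: store L4 := 93  ⟶  IIM  (L4)  txn=BusRdX+Flush  M[L4]=79
step 5: P2: store L0 := 82  ⟶  IIM  (L0)  txn=BusRdX  M[L0]=90
step 6: P0: load  L0  ⟶  SIS  (L0)  txn=BusRd+Flush  M[L0]=82

bus = BusRdX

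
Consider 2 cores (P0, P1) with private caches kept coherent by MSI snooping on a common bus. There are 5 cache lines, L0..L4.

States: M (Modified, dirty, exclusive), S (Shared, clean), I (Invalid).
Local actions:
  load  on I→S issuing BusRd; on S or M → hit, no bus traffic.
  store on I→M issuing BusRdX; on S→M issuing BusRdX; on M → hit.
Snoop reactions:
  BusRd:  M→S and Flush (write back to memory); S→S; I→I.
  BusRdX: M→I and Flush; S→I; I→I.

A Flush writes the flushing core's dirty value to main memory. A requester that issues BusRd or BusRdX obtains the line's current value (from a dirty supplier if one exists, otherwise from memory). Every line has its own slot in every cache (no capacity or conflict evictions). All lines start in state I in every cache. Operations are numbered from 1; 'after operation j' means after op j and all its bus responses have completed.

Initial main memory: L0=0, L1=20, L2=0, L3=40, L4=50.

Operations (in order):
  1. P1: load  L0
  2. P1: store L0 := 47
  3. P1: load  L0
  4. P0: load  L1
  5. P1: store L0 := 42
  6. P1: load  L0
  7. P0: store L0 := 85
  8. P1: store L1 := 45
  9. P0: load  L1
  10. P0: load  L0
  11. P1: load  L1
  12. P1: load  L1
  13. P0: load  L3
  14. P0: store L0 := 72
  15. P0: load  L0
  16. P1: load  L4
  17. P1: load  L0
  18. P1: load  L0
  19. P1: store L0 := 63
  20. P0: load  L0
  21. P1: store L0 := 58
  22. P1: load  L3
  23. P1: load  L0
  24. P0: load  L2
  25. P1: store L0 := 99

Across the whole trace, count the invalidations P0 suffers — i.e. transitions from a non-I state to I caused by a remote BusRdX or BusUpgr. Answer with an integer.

1. P1: load  L0  bus=[BusRd]  L0: P0=I P1=S  mem[L0]=0
2. P1: store L0 := 47  bus=[BusRdX]  L0: P0=I P1=M  mem[L0]=0
3. P1: load  L0  bus=[-]  L0: P0=I P1=M  mem[L0]=0
4. P0: load  L1  bus=[BusRd]  L1: P0=S P1=I  mem[L1]=20
5. P1: store L0 := 42  bus=[-]  L0: P0=I P1=M  mem[L0]=0
6. P1: load  L0  bus=[-]  L0: P0=I P1=M  mem[L0]=0
7. P0: store L0 := 85  bus=[BusRdX,Flush]  L0: P0=M P1=I  mem[L0]=42
8. P1: store L1 := 45  bus=[BusRdX]  L1: P0=I P1=M  mem[L1]=20
9. P0: load  L1  bus=[BusRd,Flush]  L1: P0=S P1=S  mem[L1]=45
10. P0: load  L0  bus=[-]  L0: P0=M P1=I  mem[L0]=42
11. P1: load  L1  bus=[-]  L1: P0=S P1=S  mem[L1]=45
12. P1: load  L1  bus=[-]  L1: P0=S P1=S  mem[L1]=45
13. P0: load  L3  bus=[BusRd]  L3: P0=S P1=I  mem[L3]=40
14. P0: store L0 := 72  bus=[-]  L0: P0=M P1=I  mem[L0]=42
15. P0: load  L0  bus=[-]  L0: P0=M P1=I  mem[L0]=42
16. P1: load  L4  bus=[BusRd]  L4: P0=I P1=S  mem[L4]=50
17. P1: load  L0  bus=[BusRd,Flush]  L0: P0=S P1=S  mem[L0]=72
18. P1: load  L0  bus=[-]  L0: P0=S P1=S  mem[L0]=72
19. P1: store L0 := 63  bus=[BusRdX]  L0: P0=I P1=M  mem[L0]=72
20. P0: load  L0  bus=[BusRd,Flush]  L0: P0=S P1=S  mem[L0]=63
21. P1: store L0 := 58  bus=[BusRdX]  L0: P0=I P1=M  mem[L0]=63
22. P1: load  L3  bus=[BusRd]  L3: P0=S P1=S  mem[L3]=40
23. P1: load  L0  bus=[-]  L0: P0=I P1=M  mem[L0]=63
24. P0: load  L2  bus=[BusRd]  L2: P0=S P1=I  mem[L2]=0
25. P1: store L0 := 99  bus=[-]  L0: P0=I P1=M  mem[L0]=63

invalidations = 3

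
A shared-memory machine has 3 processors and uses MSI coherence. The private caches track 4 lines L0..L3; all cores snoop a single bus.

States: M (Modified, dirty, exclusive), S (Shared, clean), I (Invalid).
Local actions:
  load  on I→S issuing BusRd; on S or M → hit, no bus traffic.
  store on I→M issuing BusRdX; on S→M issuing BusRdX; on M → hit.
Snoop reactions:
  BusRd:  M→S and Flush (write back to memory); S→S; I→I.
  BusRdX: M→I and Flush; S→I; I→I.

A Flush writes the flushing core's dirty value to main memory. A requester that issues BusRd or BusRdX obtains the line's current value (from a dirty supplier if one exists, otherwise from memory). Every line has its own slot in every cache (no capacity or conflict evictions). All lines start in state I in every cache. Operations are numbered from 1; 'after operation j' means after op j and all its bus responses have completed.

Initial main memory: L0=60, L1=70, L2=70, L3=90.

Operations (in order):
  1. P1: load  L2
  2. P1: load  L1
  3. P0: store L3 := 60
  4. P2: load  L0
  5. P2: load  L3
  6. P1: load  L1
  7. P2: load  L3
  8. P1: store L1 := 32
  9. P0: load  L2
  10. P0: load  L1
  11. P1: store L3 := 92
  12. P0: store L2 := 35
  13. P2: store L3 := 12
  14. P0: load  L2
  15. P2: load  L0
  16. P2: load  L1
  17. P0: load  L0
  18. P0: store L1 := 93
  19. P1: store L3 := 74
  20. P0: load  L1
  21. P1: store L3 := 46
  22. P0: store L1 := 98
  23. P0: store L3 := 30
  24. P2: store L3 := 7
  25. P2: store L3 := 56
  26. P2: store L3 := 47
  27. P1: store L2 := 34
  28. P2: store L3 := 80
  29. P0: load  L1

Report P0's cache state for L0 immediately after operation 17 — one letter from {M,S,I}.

[1] P1: load  L2 | P0:I, P1:S(70), P2:I | bus: BusRd
[2] P1: load  L1 | P0:I, P1:S(70), P2:I | bus: BusRd
[3] P0: store L3 := 60 | P0:M(60), P1:I, P2:I | bus: BusRdX
[4] P2: load  L0 | P0:I, P1:I, P2:S(60) | bus: BusRd
[5] P2: load  L3 | P0:S(60), P1:I, P2:S(60) | bus: BusRd,Flush
[6] P1: load  L1 | P0:I, P1:S(70), P2:I | bus: none
[7] P2: load  L3 | P0:S(60), P1:I, P2:S(60) | bus: none
[8] P1: store L1 := 32 | P0:I, P1:M(32), P2:I | bus: BusRdX
[9] P0: load  L2 | P0:S(70), P1:S(70), P2:I | bus: BusRd
[10] P0: load  L1 | P0:S(32), P1:S(32), P2:I | bus: BusRd,Flush
[11] P1: store L3 := 92 | P0:I, P1:M(92), P2:I | bus: BusRdX
[12] P0: store L2 := 35 | P0:M(35), P1:I, P2:I | bus: BusRdX
[13] P2: store L3 := 12 | P0:I, P1:I, P2:M(12) | bus: BusRdX,Flush
[14] P0: load  L2 | P0:M(35), P1:I, P2:I | bus: none
[15] P2: load  L0 | P0:I, P1:I, P2:S(60) | bus: none
[16] P2: load  L1 | P0:S(32), P1:S(32), P2:S(32) | bus: BusRd
[17] P0: load  L0 | P0:S(60), P1:I, P2:S(60) | bus: BusRd
[18] P0: store L1 := 93 | P0:M(93), P1:I, P2:I | bus: BusRdX
[19] P1: store L3 := 74 | P0:I, P1:M(74), P2:I | bus: BusRdX,Flush
[20] P0: load  L1 | P0:M(93), P1:I, P2:I | bus: none
[21] P1: store L3 := 46 | P0:I, P1:M(46), P2:I | bus: none
[22] P0: store L1 := 98 | P0:M(98), P1:I, P2:I | bus: none
[23] P0: store L3 := 30 | P0:M(30), P1:I, P2:I | bus: BusRdX,Flush
[24] P2: store L3 := 7 | P0:I, P1:I, P2:M(7) | bus: BusRdX,Flush
[25] P2: store L3 := 56 | P0:I, P1:I, P2:M(56) | bus: none
[26] P2: store L3 := 47 | P0:I, P1:I, P2:M(47) | bus: none
[27] P1: store L2 := 34 | P0:I, P1:M(34), P2:I | bus: BusRdX,Flush
[28] P2: store L3 := 80 | P0:I, P1:I, P2:M(80) | bus: none
[29] P0: load  L1 | P0:M(98), P1:I, P2:I | bus: none

state = S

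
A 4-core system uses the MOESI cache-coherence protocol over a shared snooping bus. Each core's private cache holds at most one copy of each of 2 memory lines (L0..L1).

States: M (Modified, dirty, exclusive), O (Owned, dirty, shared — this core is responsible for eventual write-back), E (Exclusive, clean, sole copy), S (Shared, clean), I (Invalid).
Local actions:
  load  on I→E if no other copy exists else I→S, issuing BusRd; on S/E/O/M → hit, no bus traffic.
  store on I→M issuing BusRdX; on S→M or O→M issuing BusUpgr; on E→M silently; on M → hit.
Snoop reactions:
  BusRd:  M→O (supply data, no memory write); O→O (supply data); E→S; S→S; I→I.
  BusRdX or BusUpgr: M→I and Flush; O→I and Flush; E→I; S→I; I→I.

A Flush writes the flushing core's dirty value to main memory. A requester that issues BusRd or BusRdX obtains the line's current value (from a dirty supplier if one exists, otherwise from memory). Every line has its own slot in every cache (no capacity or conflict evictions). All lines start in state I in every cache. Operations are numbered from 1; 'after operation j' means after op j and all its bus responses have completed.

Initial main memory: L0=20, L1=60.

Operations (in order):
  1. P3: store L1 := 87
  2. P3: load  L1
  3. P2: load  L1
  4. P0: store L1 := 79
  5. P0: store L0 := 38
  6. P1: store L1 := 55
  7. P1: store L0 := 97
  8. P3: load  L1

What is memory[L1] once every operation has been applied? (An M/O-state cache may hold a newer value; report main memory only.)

memory[L1] = 79

step 1: P3: store L1 := 87  ⟶  IIIM  (L1)  txn=BusRdX  M[L1]=60
step 2: P3: load  L1  ⟶  IIIM  (L1)  txn=∅  M[L1]=60
step 3: P2: load  L1  ⟶  IISO  (L1)  txn=BusRd  M[L1]=60
step 4: P0: store L1 := 79  ⟶  MIII  (L1)  txn=BusRdX+Flush  M[L1]=87
step 5: P0: store L0 := 38  ⟶  MIII  (L0)  txn=BusRdX  M[L0]=20
step 6: P1: store L1 := 55  ⟶  IMII  (L1)  txn=BusRdX+Flush  M[L1]=79
step 7: P1: store L0 := 97  ⟶  IMII  (L0)  txn=BusRdX+Flush  M[L0]=38
step 8: P3: load  L1  ⟶  IOIS  (L1)  txn=BusRd  M[L1]=79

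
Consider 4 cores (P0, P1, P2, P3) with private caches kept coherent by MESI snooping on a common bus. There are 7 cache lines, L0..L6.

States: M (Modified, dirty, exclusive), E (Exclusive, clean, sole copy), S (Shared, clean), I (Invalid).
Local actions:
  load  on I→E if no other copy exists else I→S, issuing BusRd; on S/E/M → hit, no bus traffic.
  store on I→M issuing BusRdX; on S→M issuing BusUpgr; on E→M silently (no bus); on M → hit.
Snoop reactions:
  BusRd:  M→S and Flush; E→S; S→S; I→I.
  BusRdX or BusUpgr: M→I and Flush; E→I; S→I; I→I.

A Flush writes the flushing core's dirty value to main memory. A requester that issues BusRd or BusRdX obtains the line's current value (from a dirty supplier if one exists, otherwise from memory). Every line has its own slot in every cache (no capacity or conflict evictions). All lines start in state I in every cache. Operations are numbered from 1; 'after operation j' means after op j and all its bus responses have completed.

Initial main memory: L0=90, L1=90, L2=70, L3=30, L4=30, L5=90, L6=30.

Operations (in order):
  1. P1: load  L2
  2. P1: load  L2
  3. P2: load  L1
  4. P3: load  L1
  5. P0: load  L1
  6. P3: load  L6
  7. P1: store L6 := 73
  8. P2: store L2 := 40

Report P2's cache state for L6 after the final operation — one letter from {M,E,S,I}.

state = I

  op1 P1: load  L2 → I/E/I/I on L2; bus BusRd; mem=70
  op2 P1: load  L2 → I/E/I/I on L2; bus (none); mem=70
  op3 P2: load  L1 → I/I/E/I on L1; bus BusRd; mem=90
  op4 P3: load  L1 → I/I/S/S on L1; bus BusRd; mem=90
  op5 P0: load  L1 → S/I/S/S on L1; bus BusRd; mem=90
  op6 P3: load  L6 → I/I/I/E on L6; bus BusRd; mem=30
  op7 P1: store L6 := 73 → I/M/I/I on L6; bus BusRdX; mem=30
  op8 P2: store L2 := 40 → I/I/M/I on L2; bus BusRdX; mem=70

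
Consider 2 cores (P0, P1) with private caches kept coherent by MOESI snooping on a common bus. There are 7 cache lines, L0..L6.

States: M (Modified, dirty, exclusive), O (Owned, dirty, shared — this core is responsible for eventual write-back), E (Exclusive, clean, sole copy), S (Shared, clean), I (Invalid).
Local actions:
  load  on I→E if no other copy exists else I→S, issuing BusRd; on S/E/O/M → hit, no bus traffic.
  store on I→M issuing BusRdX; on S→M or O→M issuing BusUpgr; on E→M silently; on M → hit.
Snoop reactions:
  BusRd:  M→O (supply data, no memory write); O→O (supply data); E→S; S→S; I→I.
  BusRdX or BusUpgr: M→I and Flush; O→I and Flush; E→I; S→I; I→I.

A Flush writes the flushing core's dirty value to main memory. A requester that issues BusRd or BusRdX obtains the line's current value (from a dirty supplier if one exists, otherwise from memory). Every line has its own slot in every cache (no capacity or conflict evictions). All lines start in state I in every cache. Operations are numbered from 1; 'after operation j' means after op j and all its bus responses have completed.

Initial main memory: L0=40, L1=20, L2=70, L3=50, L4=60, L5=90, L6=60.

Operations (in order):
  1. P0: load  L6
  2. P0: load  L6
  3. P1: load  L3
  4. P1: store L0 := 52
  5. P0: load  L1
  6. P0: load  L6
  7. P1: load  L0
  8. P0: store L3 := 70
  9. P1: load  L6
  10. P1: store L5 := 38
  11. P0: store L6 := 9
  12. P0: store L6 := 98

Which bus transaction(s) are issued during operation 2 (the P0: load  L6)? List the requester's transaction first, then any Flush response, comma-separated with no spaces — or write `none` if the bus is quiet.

  op1 P0: load  L6 → E/I on L6; bus BusRd; mem=60
  op2 P0: load  L6 → E/I on L6; bus (none); mem=60
  op3 P1: load  L3 → I/E on L3; bus BusRd; mem=50
  op4 P1: store L0 := 52 → I/M on L0; bus BusRdX; mem=40
  op5 P0: load  L1 → E/I on L1; bus BusRd; mem=20
  op6 P0: load  L6 → E/I on L6; bus (none); mem=60
  op7 P1: load  L0 → I/M on L0; bus (none); mem=40
  op8 P0: store L3 := 70 → M/I on L3; bus BusRdX; mem=50
  op9 P1: load  L6 → S/S on L6; bus BusRd; mem=60
  op10 P1: store L5 := 38 → I/M on L5; bus BusRdX; mem=90
  op11 P0: store L6 := 9 → M/I on L6; bus BusUpgr; mem=60
  op12 P0: store L6 := 98 → M/I on L6; bus (none); mem=60

bus = none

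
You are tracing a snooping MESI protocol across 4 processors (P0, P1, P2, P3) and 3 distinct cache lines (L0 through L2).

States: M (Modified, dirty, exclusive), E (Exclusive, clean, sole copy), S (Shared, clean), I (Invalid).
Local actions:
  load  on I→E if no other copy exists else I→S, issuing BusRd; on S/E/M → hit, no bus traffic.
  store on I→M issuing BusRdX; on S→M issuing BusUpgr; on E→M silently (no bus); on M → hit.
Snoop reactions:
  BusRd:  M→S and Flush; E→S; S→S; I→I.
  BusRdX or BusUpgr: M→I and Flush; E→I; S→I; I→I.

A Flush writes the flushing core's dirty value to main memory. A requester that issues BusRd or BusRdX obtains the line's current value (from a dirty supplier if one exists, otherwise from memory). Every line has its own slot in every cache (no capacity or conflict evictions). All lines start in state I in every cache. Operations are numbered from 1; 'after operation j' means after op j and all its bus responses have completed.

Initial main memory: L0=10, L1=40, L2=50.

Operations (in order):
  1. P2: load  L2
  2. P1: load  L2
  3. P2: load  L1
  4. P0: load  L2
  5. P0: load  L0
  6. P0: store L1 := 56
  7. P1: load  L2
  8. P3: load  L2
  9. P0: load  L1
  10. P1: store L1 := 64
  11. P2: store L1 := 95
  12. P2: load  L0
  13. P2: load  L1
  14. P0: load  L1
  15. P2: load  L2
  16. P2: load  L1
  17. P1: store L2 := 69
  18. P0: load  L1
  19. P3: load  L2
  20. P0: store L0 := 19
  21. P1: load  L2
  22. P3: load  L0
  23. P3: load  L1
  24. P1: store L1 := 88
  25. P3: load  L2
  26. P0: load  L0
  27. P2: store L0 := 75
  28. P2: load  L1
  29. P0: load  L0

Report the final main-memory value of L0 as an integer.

  op1 P2: load  L2 → I/I/E/I on L2; bus BusRd; mem=50
  op2 P1: load  L2 → I/S/S/I on L2; bus BusRd; mem=50
  op3 P2: load  L1 → I/I/E/I on L1; bus BusRd; mem=40
  op4 P0: load  L2 → S/S/S/I on L2; bus BusRd; mem=50
  op5 P0: load  L0 → E/I/I/I on L0; bus BusRd; mem=10
  op6 P0: store L1 := 56 → M/I/I/I on L1; bus BusRdX; mem=40
  op7 P1: load  L2 → S/S/S/I on L2; bus (none); mem=50
  op8 P3: load  L2 → S/S/S/S on L2; bus BusRd; mem=50
  op9 P0: load  L1 → M/I/I/I on L1; bus (none); mem=40
  op10 P1: store L1 := 64 → I/M/I/I on L1; bus BusRdX Flush; mem=56
  op11 P2: store L1 := 95 → I/I/M/I on L1; bus BusRdX Flush; mem=64
  op12 P2: load  L0 → S/I/S/I on L0; bus BusRd; mem=10
  op13 P2: load  L1 → I/I/M/I on L1; bus (none); mem=64
  op14 P0: load  L1 → S/I/S/I on L1; bus BusRd Flush; mem=95
  op15 P2: load  L2 → S/S/S/S on L2; bus (none); mem=50
  op16 P2: load  L1 → S/I/S/I on L1; bus (none); mem=95
  op17 P1: store L2 := 69 → I/M/I/I on L2; bus BusUpgr; mem=50
  op18 P0: load  L1 → S/I/S/I on L1; bus (none); mem=95
  op19 P3: load  L2 → I/S/I/S on L2; bus BusRd Flush; mem=69
  op20 P0: store L0 := 19 → M/I/I/I on L0; bus BusUpgr; mem=10
  op21 P1: load  L2 → I/S/I/S on L2; bus (none); mem=69
  op22 P3: load  L0 → S/I/I/S on L0; bus BusRd Flush; mem=19
  op23 P3: load  L1 → S/I/S/S on L1; bus BusRd; mem=95
  op24 P1: store L1 := 88 → I/M/I/I on L1; bus BusRdX; mem=95
  op25 P3: load  L2 → I/S/I/S on L2; bus (none); mem=69
  op26 P0: load  L0 → S/I/I/S on L0; bus (none); mem=19
  op27 P2: store L0 := 75 → I/I/M/I on L0; bus BusRdX; mem=19
  op28 P2: load  L1 → I/S/S/I on L1; bus BusRd Flush; mem=88
  op29 P0: load  L0 → S/I/S/I on L0; bus BusRd Flush; mem=75

memory[L0] = 75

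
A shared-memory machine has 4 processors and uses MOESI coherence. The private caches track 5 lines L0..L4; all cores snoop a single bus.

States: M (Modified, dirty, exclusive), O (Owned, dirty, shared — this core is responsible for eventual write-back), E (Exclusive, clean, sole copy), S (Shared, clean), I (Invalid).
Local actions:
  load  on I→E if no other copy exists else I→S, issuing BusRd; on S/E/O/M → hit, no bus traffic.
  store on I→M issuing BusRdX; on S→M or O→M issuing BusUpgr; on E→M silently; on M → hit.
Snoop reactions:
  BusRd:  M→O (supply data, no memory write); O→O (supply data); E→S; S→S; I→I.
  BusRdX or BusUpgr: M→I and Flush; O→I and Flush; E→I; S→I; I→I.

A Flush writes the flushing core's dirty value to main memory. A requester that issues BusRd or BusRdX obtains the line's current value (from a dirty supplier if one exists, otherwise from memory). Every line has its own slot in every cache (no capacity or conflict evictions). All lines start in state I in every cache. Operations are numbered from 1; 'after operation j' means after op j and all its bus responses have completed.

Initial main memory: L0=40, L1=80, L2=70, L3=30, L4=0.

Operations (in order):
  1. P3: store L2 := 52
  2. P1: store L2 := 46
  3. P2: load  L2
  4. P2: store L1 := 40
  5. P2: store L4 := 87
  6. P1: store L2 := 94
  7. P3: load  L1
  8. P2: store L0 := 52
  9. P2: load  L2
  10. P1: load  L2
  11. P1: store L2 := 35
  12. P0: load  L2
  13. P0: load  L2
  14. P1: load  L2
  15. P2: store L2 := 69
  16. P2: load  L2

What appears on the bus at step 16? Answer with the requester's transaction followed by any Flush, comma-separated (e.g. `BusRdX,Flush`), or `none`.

step 1: P3: store L2 := 52  ⟶  IIIM  (L2)  txn=BusRdX  M[L2]=70
step 2: P1: store L2 := 46  ⟶  IMII  (L2)  txn=BusRdX+Flush  M[L2]=52
step 3: P2: load  L2  ⟶  IOSI  (L2)  txn=BusRd  M[L2]=52
step 4: P2: store L1 := 40  ⟶  IIMI  (L1)  txn=BusRdX  M[L1]=80
step 5: P2: store L4 := 87  ⟶  IIMI  (L4)  txn=BusRdX  M[L4]=0
step 6: P1: store L2 := 94  ⟶  IMII  (L2)  txn=BusUpgr  M[L2]=52
step 7: P3: load  L1  ⟶  IIOS  (L1)  txn=BusRd  M[L1]=80
step 8: P2: store L0 := 52  ⟶  IIMI  (L0)  txn=BusRdX  M[L0]=40
step 9: P2: load  L2  ⟶  IOSI  (L2)  txn=BusRd  M[L2]=52
step 10: P1: load  L2  ⟶  IOSI  (L2)  txn=∅  M[L2]=52
step 11: P1: store L2 := 35  ⟶  IMII  (L2)  txn=BusUpgr  M[L2]=52
step 12: P0: load  L2  ⟶  SOII  (L2)  txn=BusRd  M[L2]=52
step 13: P0: load  L2  ⟶  SOII  (L2)  txn=∅  M[L2]=52
step 14: P1: load  L2  ⟶  SOII  (L2)  txn=∅  M[L2]=52
step 15: P2: store L2 := 69  ⟶  IIMI  (L2)  txn=BusRdX+Flush  M[L2]=35
step 16: P2: load  L2  ⟶  IIMI  (L2)  txn=∅  M[L2]=35

bus = none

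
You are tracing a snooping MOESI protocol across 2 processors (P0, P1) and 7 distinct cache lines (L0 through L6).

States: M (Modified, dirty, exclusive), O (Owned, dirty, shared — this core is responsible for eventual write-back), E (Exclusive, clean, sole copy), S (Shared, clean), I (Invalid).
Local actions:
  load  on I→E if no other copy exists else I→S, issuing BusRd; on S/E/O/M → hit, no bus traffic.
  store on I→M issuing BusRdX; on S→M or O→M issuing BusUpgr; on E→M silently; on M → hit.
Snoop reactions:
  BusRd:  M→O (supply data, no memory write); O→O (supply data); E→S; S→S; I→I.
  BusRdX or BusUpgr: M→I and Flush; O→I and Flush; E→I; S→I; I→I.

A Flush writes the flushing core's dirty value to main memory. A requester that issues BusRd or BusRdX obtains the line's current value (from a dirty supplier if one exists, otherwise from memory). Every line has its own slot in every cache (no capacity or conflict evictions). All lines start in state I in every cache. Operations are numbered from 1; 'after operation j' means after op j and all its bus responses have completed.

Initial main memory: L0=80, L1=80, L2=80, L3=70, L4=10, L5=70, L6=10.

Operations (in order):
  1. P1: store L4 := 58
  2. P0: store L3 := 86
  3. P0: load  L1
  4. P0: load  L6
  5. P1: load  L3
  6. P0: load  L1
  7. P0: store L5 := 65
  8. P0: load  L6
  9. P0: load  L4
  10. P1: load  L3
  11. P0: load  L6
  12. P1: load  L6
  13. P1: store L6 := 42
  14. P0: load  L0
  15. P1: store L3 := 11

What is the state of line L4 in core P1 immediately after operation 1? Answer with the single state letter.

state = M

  op1 P1: store L4 := 58 → I/M on L4; bus BusRdX; mem=10
  op2 P0: store L3 := 86 → M/I on L3; bus BusRdX; mem=70
  op3 P0: load  L1 → E/I on L1; bus BusRd; mem=80
  op4 P0: load  L6 → E/I on L6; bus BusRd; mem=10
  op5 P1: load  L3 → O/S on L3; bus BusRd; mem=70
  op6 P0: load  L1 → E/I on L1; bus (none); mem=80
  op7 P0: store L5 := 65 → M/I on L5; bus BusRdX; mem=70
  op8 P0: load  L6 → E/I on L6; bus (none); mem=10
  op9 P0: load  L4 → S/O on L4; bus BusRd; mem=10
  op10 P1: load  L3 → O/S on L3; bus (none); mem=70
  op11 P0: load  L6 → E/I on L6; bus (none); mem=10
  op12 P1: load  L6 → S/S on L6; bus BusRd; mem=10
  op13 P1: store L6 := 42 → I/M on L6; bus BusUpgr; mem=10
  op14 P0: load  L0 → E/I on L0; bus BusRd; mem=80
  op15 P1: store L3 := 11 → I/M on L3; bus BusUpgr Flush; mem=86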